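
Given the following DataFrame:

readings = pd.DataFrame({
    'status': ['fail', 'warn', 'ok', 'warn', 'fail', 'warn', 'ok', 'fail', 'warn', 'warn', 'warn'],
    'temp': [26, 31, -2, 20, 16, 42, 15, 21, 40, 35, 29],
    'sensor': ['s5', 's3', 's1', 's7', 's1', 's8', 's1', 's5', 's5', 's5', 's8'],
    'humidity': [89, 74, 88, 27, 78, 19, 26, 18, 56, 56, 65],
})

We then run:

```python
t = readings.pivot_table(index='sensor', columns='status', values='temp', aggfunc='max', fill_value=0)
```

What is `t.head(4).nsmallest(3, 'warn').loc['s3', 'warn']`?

31

pivot: rows=sensor, cols=status, max(temp):
status  fail  ok  warn
sensor                
s1        16  15     0
s3         0   0    31
s5        26   0    40
s7         0   0    20
s8         0   0    42
take first 4 rows:
status  fail  ok  warn
sensor                
s1        16  15     0
s3         0   0    31
s5        26   0    40
s7         0   0    20
take 3 rows with smallest warn:
status  fail  ok  warn
sensor                
s1        16  15     0
s7         0   0    20
s3         0   0    31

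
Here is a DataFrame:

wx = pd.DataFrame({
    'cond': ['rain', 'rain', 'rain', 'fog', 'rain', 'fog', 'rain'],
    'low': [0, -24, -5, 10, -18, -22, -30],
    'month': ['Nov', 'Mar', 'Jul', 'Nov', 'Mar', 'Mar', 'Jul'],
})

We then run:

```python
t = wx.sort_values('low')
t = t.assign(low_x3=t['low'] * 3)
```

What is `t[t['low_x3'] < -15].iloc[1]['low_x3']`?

-72

sort by low:
   cond  low month
6  rain  -30   Jul
1  rain  -24   Mar
5   fog  -22   Mar
4  rain  -18   Mar
2  rain   -5   Jul
0  rain    0   Nov
3   fog   10   Nov
add column low_x3 = t['low'] * 3:
   cond  low month  low_x3
6  rain  -30   Jul     -90
1  rain  -24   Mar     -72
5   fog  -22   Mar     -66
4  rain  -18   Mar     -54
2  rain   -5   Jul     -15
0  rain    0   Nov       0
3   fog   10   Nov      30
filter rows where low_x3 < -15:
   cond  low month  low_x3
6  rain  -30   Jul     -90
1  rain  -24   Mar     -72
5   fog  -22   Mar     -66
4  rain  -18   Mar     -54
Taking the value at position 1, column 'low_x3' gives -72.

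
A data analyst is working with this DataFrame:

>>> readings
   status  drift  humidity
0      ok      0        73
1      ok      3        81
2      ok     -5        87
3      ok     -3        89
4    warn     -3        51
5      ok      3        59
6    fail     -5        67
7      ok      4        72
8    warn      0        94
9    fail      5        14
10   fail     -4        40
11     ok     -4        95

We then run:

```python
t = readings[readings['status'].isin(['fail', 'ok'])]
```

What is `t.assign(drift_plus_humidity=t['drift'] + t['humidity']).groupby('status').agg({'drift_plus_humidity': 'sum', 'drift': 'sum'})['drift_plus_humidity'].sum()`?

filter rows where status in ['fail', 'ok']:
   status  drift  humidity
0      ok      0        73
1      ok      3        81
2      ok     -5        87
3      ok     -3        89
5      ok      3        59
6    fail     -5        67
7      ok      4        72
9    fail      5        14
10   fail     -4        40
11     ok     -4        95
add column drift_plus_humidity = t['drift'] + t['humidity']:
   status  drift  humidity  drift_plus_humidity
0      ok      0        73                   73
1      ok      3        81                   84
2      ok     -5        87                   82
3      ok     -3        89                   86
5      ok      3        59                   62
6    fail     -5        67                   62
7      ok      4        72                   76
9    fail      5        14                   19
10   fail     -4        40                   36
11     ok     -4        95                   91
group by status: sum(drift_plus_humidity), sum(drift):
        drift_plus_humidity  drift
status                            
fail                    117     -4
ok                      554     -2

671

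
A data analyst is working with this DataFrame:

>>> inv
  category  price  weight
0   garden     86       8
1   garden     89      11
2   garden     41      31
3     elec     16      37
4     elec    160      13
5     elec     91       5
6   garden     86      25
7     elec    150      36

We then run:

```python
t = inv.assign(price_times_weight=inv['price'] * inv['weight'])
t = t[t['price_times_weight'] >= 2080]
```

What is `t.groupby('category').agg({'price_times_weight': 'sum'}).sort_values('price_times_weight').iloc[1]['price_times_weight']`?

add column price_times_weight = inv['price'] * inv['weight']:
  category  price  weight  price_times_weight
0   garden     86       8                 688
1   garden     89      11                 979
2   garden     41      31                1271
3     elec     16      37                 592
4     elec    160      13                2080
5     elec     91       5                 455
6   garden     86      25                2150
7     elec    150      36                5400
filter rows where price_times_weight >= 2080:
  category  price  weight  price_times_weight
4     elec    160      13                2080
6   garden     86      25                2150
7     elec    150      36                5400
group by category, sum of price_times_weight:
          price_times_weight
category                    
elec                    7480
garden                  2150
sort by price_times_weight:
          price_times_weight
category                    
garden                  2150
elec                    7480
The value at position 1, column 'price_times_weight' is 7480.

7480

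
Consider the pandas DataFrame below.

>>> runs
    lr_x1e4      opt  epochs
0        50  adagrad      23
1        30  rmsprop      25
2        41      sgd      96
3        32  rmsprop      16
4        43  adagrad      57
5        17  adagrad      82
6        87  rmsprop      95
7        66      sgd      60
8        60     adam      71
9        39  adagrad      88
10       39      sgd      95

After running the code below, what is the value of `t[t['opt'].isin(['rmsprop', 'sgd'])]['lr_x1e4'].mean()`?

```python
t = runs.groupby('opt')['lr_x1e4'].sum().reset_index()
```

group by opt, sum of lr_x1e4:
opt
adagrad    149
adam        60
rmsprop    149
sgd        146
Name: lr_x1e4, dtype: int64
reset_index():
       opt  lr_x1e4
0  adagrad      149
1     adam       60
2  rmsprop      149
3      sgd      146
filter rows where opt in ['rmsprop', 'sgd']:
       opt  lr_x1e4
2  rmsprop      149
3      sgd      146
Reading off the mean of column 'lr_x1e4', we get 147.5.

147.5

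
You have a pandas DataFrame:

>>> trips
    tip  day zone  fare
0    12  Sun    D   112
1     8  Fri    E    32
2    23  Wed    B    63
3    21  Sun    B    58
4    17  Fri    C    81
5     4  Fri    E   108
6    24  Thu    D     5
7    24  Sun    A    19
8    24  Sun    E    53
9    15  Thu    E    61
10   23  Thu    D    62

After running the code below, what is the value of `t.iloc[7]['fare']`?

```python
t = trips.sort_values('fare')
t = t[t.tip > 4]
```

63

sort by fare:
    tip  day zone  fare
6    24  Thu    D     5
7    24  Sun    A    19
1     8  Fri    E    32
8    24  Sun    E    53
3    21  Sun    B    58
9    15  Thu    E    61
10   23  Thu    D    62
2    23  Wed    B    63
4    17  Fri    C    81
5     4  Fri    E   108
0    12  Sun    D   112
filter rows where tip > 4:
    tip  day zone  fare
6    24  Thu    D     5
7    24  Sun    A    19
1     8  Fri    E    32
8    24  Sun    E    53
3    21  Sun    B    58
9    15  Thu    E    61
10   23  Thu    D    62
2    23  Wed    B    63
4    17  Fri    C    81
0    12  Sun    D   112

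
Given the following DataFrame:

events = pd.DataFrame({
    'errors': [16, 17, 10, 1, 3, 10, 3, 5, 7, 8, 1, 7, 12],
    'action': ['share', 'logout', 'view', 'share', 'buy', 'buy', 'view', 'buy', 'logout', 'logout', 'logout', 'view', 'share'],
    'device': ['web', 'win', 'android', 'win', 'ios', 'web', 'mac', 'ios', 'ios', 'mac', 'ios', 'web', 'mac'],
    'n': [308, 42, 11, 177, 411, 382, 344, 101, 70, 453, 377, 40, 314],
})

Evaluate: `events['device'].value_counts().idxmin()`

value_counts of device:
device
ios        4
web        3
mac        3
win        2
android    1
Name: count, dtype: int64
So idxmin() = android.

android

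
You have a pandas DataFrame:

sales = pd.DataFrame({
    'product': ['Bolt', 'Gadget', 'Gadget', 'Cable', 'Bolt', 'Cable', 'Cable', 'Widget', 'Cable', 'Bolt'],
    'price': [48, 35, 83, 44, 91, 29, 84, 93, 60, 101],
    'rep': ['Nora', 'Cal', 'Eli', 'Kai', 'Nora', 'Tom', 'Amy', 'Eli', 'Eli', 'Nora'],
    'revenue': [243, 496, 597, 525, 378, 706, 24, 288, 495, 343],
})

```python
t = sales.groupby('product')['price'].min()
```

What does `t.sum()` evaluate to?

group by product, min of price:
product
Bolt      48
Cable     29
Gadget    35
Widget    93
Name: price, dtype: int64
So sum() = 205.

205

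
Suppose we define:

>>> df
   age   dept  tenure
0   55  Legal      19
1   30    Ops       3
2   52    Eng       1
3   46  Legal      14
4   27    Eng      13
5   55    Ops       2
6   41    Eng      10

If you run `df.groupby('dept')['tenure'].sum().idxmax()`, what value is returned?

group by dept, sum of tenure:
dept
Eng      24
Legal    33
Ops       5
Name: tenure, dtype: int64

Legal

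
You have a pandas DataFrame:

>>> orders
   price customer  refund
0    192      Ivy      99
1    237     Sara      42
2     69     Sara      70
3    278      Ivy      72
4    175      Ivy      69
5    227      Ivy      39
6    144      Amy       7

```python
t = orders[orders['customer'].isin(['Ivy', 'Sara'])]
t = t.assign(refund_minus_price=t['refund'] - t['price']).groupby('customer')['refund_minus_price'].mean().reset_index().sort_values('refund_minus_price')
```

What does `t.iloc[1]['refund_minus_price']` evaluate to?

-97.0

filter rows where customer in ['Ivy', 'Sara']:
   price customer  refund
0    192      Ivy      99
1    237     Sara      42
2     69     Sara      70
3    278      Ivy      72
4    175      Ivy      69
5    227      Ivy      39
add column refund_minus_price = t['refund'] - t['price']:
   price customer  refund  refund_minus_price
0    192      Ivy      99                 -93
1    237     Sara      42                -195
2     69     Sara      70                   1
3    278      Ivy      72                -206
4    175      Ivy      69                -106
5    227      Ivy      39                -188
group by customer, mean of refund_minus_price:
customer
Ivy    -148.25
Sara    -97.00
Name: refund_minus_price, dtype: float64
reset_index():
  customer  refund_minus_price
0      Ivy             -148.25
1     Sara              -97.00
sort by refund_minus_price:
  customer  refund_minus_price
0      Ivy             -148.25
1     Sara              -97.00
Hence -97.0.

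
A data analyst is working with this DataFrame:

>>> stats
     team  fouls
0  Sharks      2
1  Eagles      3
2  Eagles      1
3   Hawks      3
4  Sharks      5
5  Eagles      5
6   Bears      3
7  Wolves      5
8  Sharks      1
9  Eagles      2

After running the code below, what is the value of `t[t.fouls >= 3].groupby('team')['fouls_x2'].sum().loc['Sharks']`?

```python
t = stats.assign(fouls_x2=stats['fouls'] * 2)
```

10

add column fouls_x2 = stats['fouls'] * 2:
     team  fouls  fouls_x2
0  Sharks      2         4
1  Eagles      3         6
2  Eagles      1         2
3   Hawks      3         6
4  Sharks      5        10
5  Eagles      5        10
6   Bears      3         6
7  Wolves      5        10
8  Sharks      1         2
9  Eagles      2         4
filter rows where fouls >= 3:
     team  fouls  fouls_x2
1  Eagles      3         6
3   Hawks      3         6
4  Sharks      5        10
5  Eagles      5        10
6   Bears      3         6
7  Wolves      5        10
group by team, sum of fouls_x2:
team
Bears      6
Eagles    16
Hawks      6
Sharks    10
Wolves    10
Name: fouls_x2, dtype: int64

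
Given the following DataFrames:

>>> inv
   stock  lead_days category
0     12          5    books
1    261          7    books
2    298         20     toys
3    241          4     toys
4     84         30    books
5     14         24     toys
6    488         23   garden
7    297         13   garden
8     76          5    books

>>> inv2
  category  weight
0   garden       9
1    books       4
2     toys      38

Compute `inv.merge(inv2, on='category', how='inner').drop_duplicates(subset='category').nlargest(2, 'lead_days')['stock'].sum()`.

786

merge on 'category' (how='inner') → 9 rows:
   stock  lead_days category  weight
0     12          5    books       4
1    261          7    books       4
2    298         20     toys      38
3    241          4     toys      38
4     84         30    books       4
5     14         24     toys      38
6    488         23   garden       9
7    297         13   garden       9
8     76          5    books       4
drop duplicate category (keep=first):
   stock  lead_days category  weight
0     12          5    books       4
2    298         20     toys      38
6    488         23   garden       9
take 2 rows with largest lead_days:
   stock  lead_days category  weight
6    488         23   garden       9
2    298         20     toys      38
Finally, sum of column 'stock' = 786.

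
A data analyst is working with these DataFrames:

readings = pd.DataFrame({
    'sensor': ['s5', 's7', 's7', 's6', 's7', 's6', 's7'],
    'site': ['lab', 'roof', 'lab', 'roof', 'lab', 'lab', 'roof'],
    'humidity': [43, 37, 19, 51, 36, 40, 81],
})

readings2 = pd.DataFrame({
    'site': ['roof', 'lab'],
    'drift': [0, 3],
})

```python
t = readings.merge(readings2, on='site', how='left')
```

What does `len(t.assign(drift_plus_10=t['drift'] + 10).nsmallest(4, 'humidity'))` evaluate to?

merge on 'site' (how='left') → 7 rows:
  sensor  site  humidity  drift
0     s5   lab        43      3
1     s7  roof        37      0
2     s7   lab        19      3
3     s6  roof        51      0
4     s7   lab        36      3
5     s6   lab        40      3
6     s7  roof        81      0
add column drift_plus_10 = t['drift'] + 10:
  sensor  site  humidity  drift  drift_plus_10
0     s5   lab        43      3             13
1     s7  roof        37      0             10
2     s7   lab        19      3             13
3     s6  roof        51      0             10
4     s7   lab        36      3             13
5     s6   lab        40      3             13
6     s7  roof        81      0             10
take 4 rows with smallest humidity:
  sensor  site  humidity  drift  drift_plus_10
2     s7   lab        19      3             13
4     s7   lab        36      3             13
1     s7  roof        37      0             10
5     s6   lab        40      3             13
Hence 4.

4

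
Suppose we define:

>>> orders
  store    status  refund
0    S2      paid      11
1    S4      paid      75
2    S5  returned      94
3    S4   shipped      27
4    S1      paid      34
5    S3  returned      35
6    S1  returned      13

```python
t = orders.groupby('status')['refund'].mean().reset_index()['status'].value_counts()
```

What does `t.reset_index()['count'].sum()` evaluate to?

group by status, mean of refund:
status
paid        40.000000
returned    47.333333
shipped     27.000000
Name: refund, dtype: float64
reset_index():
     status     refund
0      paid  40.000000
1  returned  47.333333
2   shipped  27.000000
value_counts of status:
status
paid        1
returned    1
shipped     1
Name: count, dtype: int64
reset_index():
     status  count
0      paid      1
1  returned      1
2   shipped      1
Taking the sum of column 'count' gives 3.

3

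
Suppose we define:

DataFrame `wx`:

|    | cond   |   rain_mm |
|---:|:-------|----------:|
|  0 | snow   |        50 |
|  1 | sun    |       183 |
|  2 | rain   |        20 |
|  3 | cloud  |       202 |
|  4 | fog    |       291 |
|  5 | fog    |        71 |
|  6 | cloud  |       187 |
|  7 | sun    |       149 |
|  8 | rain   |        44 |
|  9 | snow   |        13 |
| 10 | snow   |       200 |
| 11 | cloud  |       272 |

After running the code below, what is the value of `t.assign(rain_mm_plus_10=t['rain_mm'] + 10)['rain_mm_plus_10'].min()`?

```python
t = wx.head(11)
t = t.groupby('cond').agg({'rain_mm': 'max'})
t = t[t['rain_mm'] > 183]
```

210

take first 11 rows:
     cond  rain_mm
0    snow       50
1     sun      183
2    rain       20
3   cloud      202
4     fog      291
5     fog       71
6   cloud      187
7     sun      149
8    rain       44
9    snow       13
10   snow      200
group by cond, max of rain_mm:
       rain_mm
cond          
cloud      202
fog        291
rain        44
snow       200
sun        183
filter rows where rain_mm > 183:
       rain_mm
cond          
cloud      202
fog        291
snow       200
add column rain_mm_plus_10 = t['rain_mm'] + 10:
       rain_mm  rain_mm_plus_10
cond                           
cloud      202              212
fog        291              301
snow       200              210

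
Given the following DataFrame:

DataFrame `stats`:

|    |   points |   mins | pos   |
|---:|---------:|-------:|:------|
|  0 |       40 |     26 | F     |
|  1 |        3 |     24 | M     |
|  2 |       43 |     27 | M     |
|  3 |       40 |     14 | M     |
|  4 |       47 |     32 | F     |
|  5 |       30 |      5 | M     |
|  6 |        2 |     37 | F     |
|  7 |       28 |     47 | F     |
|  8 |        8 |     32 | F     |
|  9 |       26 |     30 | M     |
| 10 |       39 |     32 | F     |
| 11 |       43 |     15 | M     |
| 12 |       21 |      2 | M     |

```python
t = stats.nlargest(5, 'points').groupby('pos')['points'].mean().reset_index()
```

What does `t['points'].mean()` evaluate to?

42.75

take 5 rows with largest points:
    points  mins pos
4       47    32   F
2       43    27   M
11      43    15   M
0       40    26   F
3       40    14   M
group by pos, mean of points:
pos
F    43.5
M    42.0
Name: points, dtype: float64
reset_index():
  pos  points
0   F    43.5
1   M    42.0
Finally, mean of column 'points' = 42.75.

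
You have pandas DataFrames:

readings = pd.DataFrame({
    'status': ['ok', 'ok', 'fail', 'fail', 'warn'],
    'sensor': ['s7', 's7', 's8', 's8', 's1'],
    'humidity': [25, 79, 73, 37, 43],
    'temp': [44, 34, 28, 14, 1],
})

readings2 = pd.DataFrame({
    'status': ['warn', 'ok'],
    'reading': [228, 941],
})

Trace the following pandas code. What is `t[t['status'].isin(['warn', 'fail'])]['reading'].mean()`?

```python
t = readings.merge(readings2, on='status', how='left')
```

228.0

merge on 'status' (how='left') → 5 rows:
  status sensor  humidity  temp  reading
0     ok     s7        25    44    941.0
1     ok     s7        79    34    941.0
2   fail     s8        73    28      NaN
3   fail     s8        37    14      NaN
4   warn     s1        43     1    228.0
filter rows where status in ['warn', 'fail']:
  status sensor  humidity  temp  reading
2   fail     s8        73    28      NaN
3   fail     s8        37    14      NaN
4   warn     s1        43     1    228.0
Hence 228.0.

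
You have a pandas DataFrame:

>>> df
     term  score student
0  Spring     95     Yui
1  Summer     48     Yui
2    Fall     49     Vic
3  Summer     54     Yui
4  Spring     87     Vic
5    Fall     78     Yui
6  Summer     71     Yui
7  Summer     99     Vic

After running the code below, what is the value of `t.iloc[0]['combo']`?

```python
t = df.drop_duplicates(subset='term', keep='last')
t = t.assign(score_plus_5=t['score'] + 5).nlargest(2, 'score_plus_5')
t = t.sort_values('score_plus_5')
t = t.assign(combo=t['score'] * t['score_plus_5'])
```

8004

drop duplicate term (keep=last):
     term  score student
4  Spring     87     Vic
5    Fall     78     Yui
7  Summer     99     Vic
add column score_plus_5 = t['score'] + 5:
     term  score student  score_plus_5
4  Spring     87     Vic            92
5    Fall     78     Yui            83
7  Summer     99     Vic           104
take 2 rows with largest score_plus_5:
     term  score student  score_plus_5
7  Summer     99     Vic           104
4  Spring     87     Vic            92
sort by score_plus_5:
     term  score student  score_plus_5
4  Spring     87     Vic            92
7  Summer     99     Vic           104
add column combo = t['score'] * t['score_plus_5']:
     term  score student  score_plus_5  combo
4  Spring     87     Vic            92   8004
7  Summer     99     Vic           104  10296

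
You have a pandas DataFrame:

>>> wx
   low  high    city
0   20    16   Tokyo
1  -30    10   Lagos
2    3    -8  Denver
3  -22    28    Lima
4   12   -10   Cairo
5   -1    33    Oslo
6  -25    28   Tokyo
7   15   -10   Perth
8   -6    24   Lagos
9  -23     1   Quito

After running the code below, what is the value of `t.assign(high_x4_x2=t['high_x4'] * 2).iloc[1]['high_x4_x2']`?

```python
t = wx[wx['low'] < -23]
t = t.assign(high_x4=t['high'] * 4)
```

224

filter rows where low < -23:
   low  high   city
1  -30    10  Lagos
6  -25    28  Tokyo
add column high_x4 = t['high'] * 4:
   low  high   city  high_x4
1  -30    10  Lagos       40
6  -25    28  Tokyo      112
add column high_x4_x2 = t['high_x4'] * 2:
   low  high   city  high_x4  high_x4_x2
1  -30    10  Lagos       40          80
6  -25    28  Tokyo      112         224
The value at position 1, column 'high_x4_x2' is 224.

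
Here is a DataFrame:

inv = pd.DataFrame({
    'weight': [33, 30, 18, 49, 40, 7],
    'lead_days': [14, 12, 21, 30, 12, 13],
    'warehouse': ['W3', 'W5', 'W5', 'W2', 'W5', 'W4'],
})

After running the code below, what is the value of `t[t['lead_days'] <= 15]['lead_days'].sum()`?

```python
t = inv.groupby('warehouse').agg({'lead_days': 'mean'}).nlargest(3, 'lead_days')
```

29.0

group by warehouse, mean of lead_days:
           lead_days
warehouse           
W2              30.0
W3              14.0
W4              13.0
W5              15.0
take 3 rows with largest lead_days:
           lead_days
warehouse           
W2              30.0
W5              15.0
W3              14.0
filter rows where lead_days <= 15:
           lead_days
warehouse           
W5              15.0
W3              14.0
sum of column 'lead_days' → 29.0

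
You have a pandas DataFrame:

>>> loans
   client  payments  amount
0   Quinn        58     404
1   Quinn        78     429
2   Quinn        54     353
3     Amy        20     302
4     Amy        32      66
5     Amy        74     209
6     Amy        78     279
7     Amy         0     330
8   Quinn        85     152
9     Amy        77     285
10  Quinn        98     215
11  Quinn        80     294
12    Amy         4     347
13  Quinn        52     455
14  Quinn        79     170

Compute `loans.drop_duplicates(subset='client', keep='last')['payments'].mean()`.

41.5

drop duplicate client (keep=last):
   client  payments  amount
12    Amy         4     347
14  Quinn        79     170
So mean() = 41.5.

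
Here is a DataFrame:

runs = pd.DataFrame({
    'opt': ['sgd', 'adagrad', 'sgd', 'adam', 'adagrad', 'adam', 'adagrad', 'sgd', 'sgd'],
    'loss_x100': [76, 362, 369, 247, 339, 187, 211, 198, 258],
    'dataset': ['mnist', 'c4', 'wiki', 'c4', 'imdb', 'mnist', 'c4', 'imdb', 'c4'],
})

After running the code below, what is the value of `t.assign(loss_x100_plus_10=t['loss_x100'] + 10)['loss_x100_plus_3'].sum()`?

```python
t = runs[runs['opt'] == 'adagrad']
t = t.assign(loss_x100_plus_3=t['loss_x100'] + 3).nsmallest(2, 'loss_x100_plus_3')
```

filter rows where opt == 'adagrad':
       opt  loss_x100 dataset
1  adagrad        362      c4
4  adagrad        339    imdb
6  adagrad        211      c4
add column loss_x100_plus_3 = t['loss_x100'] + 3:
       opt  loss_x100 dataset  loss_x100_plus_3
1  adagrad        362      c4               365
4  adagrad        339    imdb               342
6  adagrad        211      c4               214
take 2 rows with smallest loss_x100_plus_3:
       opt  loss_x100 dataset  loss_x100_plus_3
6  adagrad        211      c4               214
4  adagrad        339    imdb               342
add column loss_x100_plus_10 = t['loss_x100'] + 10:
       opt  loss_x100 dataset  loss_x100_plus_3  loss_x100_plus_10
6  adagrad        211      c4               214                221
4  adagrad        339    imdb               342                349
Then the sum of column 'loss_x100_plus_3': 556

556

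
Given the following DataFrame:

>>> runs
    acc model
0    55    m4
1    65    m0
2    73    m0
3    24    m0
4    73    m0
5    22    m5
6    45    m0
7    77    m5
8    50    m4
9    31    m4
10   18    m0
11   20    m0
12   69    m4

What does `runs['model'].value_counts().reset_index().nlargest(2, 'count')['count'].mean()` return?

5.5

value_counts of model:
model
m0    7
m4    4
m5    2
Name: count, dtype: int64
reset_index():
  model  count
0    m0      7
1    m4      4
2    m5      2
take 2 rows with largest count:
  model  count
0    m0      7
1    m4      4
Taking the mean of column 'count' gives 5.5.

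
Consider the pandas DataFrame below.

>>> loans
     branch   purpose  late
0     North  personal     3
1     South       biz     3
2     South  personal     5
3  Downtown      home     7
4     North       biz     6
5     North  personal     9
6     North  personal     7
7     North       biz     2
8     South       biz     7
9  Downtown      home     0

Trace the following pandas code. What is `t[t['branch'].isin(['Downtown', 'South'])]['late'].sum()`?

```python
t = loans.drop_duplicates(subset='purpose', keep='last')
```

7

drop duplicate purpose (keep=last):
     branch   purpose  late
6     North  personal     7
8     South       biz     7
9  Downtown      home     0
filter rows where branch in ['Downtown', 'South']:
     branch purpose  late
8     South     biz     7
9  Downtown    home     0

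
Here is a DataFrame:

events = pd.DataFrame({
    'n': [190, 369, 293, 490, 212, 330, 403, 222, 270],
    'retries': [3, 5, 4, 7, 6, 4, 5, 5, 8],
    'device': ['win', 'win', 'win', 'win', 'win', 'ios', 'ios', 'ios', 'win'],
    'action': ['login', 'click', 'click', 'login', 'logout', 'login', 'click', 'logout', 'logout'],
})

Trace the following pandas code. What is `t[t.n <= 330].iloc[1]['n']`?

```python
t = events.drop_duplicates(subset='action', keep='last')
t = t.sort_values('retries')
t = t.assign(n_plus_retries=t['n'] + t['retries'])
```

270

drop duplicate action (keep=last):
     n  retries device  action
5  330        4    ios   login
6  403        5    ios   click
8  270        8    win  logout
sort by retries:
     n  retries device  action
5  330        4    ios   login
6  403        5    ios   click
8  270        8    win  logout
add column n_plus_retries = t['n'] + t['retries']:
     n  retries device  action  n_plus_retries
5  330        4    ios   login             334
6  403        5    ios   click             408
8  270        8    win  logout             278
filter rows where n <= 330:
     n  retries device  action  n_plus_retries
5  330        4    ios   login             334
8  270        8    win  logout             278
Then the value at position 1, column 'n': 270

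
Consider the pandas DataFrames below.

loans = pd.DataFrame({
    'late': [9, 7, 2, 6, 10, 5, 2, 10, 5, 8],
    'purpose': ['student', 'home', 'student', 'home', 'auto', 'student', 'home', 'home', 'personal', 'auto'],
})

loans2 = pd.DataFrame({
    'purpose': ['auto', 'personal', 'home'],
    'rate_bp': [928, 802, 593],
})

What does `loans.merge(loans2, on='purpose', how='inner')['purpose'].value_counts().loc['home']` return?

4

merge on 'purpose' (how='inner') → 7 rows:
   late   purpose  rate_bp
0     7      home      593
1     6      home      593
2    10      auto      928
3     2      home      593
4    10      home      593
5     5  personal      802
6     8      auto      928
value_counts of purpose:
purpose
home        4
auto        2
personal    1
Name: count, dtype: int64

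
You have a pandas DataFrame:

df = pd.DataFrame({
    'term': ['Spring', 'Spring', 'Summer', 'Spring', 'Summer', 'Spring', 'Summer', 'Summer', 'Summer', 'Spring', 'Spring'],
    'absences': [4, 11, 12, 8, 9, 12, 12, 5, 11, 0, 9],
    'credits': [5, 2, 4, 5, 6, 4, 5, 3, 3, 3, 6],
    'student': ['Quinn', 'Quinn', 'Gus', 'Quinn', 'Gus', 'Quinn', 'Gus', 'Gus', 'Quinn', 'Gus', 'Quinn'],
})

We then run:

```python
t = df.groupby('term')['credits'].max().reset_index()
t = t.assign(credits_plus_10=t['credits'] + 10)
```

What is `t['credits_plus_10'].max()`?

16

group by term, max of credits:
term
Spring    6
Summer    6
Name: credits, dtype: int64
reset_index():
     term  credits
0  Spring        6
1  Summer        6
add column credits_plus_10 = t['credits'] + 10:
     term  credits  credits_plus_10
0  Spring        6               16
1  Summer        6               16
Reading off the max of column 'credits_plus_10', we get 16.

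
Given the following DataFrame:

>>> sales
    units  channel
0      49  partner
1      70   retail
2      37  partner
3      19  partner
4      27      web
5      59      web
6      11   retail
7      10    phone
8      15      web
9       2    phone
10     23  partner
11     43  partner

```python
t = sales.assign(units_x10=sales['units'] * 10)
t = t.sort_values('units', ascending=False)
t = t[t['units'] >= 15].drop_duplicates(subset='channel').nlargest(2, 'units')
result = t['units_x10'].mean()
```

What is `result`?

645.0

add column units_x10 = sales['units'] * 10:
    units  channel  units_x10
0      49  partner        490
1      70   retail        700
2      37  partner        370
3      19  partner        190
4      27      web        270
5      59      web        590
6      11   retail        110
7      10    phone        100
8      15      web        150
9       2    phone         20
10     23  partner        230
11     43  partner        430
sort by units descending:
    units  channel  units_x10
1      70   retail        700
5      59      web        590
0      49  partner        490
11     43  partner        430
2      37  partner        370
4      27      web        270
10     23  partner        230
3      19  partner        190
8      15      web        150
6      11   retail        110
7      10    phone        100
9       2    phone         20
filter rows where units >= 15:
    units  channel  units_x10
1      70   retail        700
5      59      web        590
0      49  partner        490
11     43  partner        430
2      37  partner        370
4      27      web        270
10     23  partner        230
3      19  partner        190
8      15      web        150
drop duplicate channel (keep=first):
   units  channel  units_x10
1     70   retail        700
5     59      web        590
0     49  partner        490
take 2 rows with largest units:
   units channel  units_x10
1     70  retail        700
5     59     web        590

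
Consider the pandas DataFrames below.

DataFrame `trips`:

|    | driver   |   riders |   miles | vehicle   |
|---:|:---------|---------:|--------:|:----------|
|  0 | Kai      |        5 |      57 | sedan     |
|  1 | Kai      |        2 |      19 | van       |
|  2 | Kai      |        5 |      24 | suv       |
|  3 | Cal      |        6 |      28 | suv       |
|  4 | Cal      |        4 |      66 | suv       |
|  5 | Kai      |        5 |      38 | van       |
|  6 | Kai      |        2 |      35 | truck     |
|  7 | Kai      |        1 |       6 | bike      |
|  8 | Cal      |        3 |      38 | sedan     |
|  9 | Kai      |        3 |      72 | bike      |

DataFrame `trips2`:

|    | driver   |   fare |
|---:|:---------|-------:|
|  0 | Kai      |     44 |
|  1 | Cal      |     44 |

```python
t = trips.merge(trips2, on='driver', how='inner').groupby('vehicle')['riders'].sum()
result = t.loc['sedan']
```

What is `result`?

8

merge on 'driver' (how='inner') → 10 rows:
  driver  riders  miles vehicle  fare
0    Kai       5     57   sedan    44
1    Kai       2     19     van    44
2    Kai       5     24     suv    44
3    Cal       6     28     suv    44
4    Cal       4     66     suv    44
5    Kai       5     38     van    44
6    Kai       2     35   truck    44
7    Kai       1      6    bike    44
8    Cal       3     38   sedan    44
9    Kai       3     72    bike    44
group by vehicle, sum of riders:
vehicle
bike      4
sedan     8
suv      15
truck     2
van       7
Name: riders, dtype: int64
value at index 'sedan' → 8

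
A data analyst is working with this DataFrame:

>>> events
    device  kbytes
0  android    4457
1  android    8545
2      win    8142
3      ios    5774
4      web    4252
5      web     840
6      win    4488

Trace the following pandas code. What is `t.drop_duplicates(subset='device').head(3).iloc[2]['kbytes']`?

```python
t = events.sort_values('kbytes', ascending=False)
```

sort by kbytes descending:
    device  kbytes
1  android    8545
2      win    8142
3      ios    5774
6      win    4488
0  android    4457
4      web    4252
5      web     840
drop duplicate device (keep=first):
    device  kbytes
1  android    8545
2      win    8142
3      ios    5774
4      web    4252
take first 3 rows:
    device  kbytes
1  android    8545
2      win    8142
3      ios    5774

5774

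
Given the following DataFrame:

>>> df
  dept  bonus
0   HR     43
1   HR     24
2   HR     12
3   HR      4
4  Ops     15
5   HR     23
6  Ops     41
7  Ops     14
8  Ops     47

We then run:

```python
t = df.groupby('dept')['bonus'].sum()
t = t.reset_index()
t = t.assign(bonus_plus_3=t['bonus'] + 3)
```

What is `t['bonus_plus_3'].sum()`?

group by dept, sum of bonus:
dept
HR     106
Ops    117
Name: bonus, dtype: int64
reset_index():
  dept  bonus
0   HR    106
1  Ops    117
add column bonus_plus_3 = t['bonus'] + 3:
  dept  bonus  bonus_plus_3
0   HR    106           109
1  Ops    117           120
Finally, sum of column 'bonus_plus_3' = 229.

229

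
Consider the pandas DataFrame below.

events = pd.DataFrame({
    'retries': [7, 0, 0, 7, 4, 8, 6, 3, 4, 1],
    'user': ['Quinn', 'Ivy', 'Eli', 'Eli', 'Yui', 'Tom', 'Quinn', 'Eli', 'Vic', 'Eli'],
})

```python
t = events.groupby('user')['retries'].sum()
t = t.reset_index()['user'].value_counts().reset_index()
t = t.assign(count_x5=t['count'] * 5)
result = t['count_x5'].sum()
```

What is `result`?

group by user, sum of retries:
user
Eli      11
Ivy       0
Quinn    13
Tom       8
Vic       4
Yui       4
Name: retries, dtype: int64
reset_index():
    user  retries
0    Eli       11
1    Ivy        0
2  Quinn       13
3    Tom        8
4    Vic        4
5    Yui        4
value_counts of user:
user
Eli      1
Ivy      1
Quinn    1
Tom      1
Vic      1
Yui      1
Name: count, dtype: int64
reset_index():
    user  count
0    Eli      1
1    Ivy      1
2  Quinn      1
3    Tom      1
4    Vic      1
5    Yui      1
add column count_x5 = t['count'] * 5:
    user  count  count_x5
0    Eli      1         5
1    Ivy      1         5
2  Quinn      1         5
3    Tom      1         5
4    Vic      1         5
5    Yui      1         5
Reading off the sum of column 'count_x5', we get 30.

30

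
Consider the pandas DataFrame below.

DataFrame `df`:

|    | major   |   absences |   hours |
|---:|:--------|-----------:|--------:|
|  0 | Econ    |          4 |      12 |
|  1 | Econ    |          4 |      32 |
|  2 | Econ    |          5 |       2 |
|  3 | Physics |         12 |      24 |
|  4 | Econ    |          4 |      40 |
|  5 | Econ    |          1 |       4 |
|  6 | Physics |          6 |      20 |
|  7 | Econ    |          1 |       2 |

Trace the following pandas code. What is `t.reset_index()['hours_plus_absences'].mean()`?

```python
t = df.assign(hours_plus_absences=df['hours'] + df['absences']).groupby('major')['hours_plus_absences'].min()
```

14.5

add column hours_plus_absences = df['hours'] + df['absences']:
     major  absences  hours  hours_plus_absences
0     Econ         4     12                   16
1     Econ         4     32                   36
2     Econ         5      2                    7
3  Physics        12     24                   36
4     Econ         4     40                   44
5     Econ         1      4                    5
6  Physics         6     20                   26
7     Econ         1      2                    3
group by major, min of hours_plus_absences:
major
Econ        3
Physics    26
Name: hours_plus_absences, dtype: int64
reset_index():
     major  hours_plus_absences
0     Econ                    3
1  Physics                   26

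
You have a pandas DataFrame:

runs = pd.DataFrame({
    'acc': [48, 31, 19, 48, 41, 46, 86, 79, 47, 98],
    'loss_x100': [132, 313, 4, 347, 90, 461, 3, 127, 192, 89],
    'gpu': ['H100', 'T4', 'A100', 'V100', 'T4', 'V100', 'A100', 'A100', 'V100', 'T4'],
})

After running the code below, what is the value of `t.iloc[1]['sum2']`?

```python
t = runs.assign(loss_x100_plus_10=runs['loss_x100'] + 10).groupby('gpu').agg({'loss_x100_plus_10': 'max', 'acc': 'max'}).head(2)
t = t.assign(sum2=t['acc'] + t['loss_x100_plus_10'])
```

add column loss_x100_plus_10 = runs['loss_x100'] + 10:
   acc  loss_x100   gpu  loss_x100_plus_10
0   48        132  H100                142
1   31        313    T4                323
2   19          4  A100                 14
3   48        347  V100                357
4   41         90    T4                100
5   46        461  V100                471
6   86          3  A100                 13
7   79        127  A100                137
8   47        192  V100                202
9   98         89    T4                 99
group by gpu: max(loss_x100_plus_10), max(acc):
      loss_x100_plus_10  acc
gpu                         
A100                137   86
H100                142   48
T4                  323   98
V100                471   48
take first 2 rows:
      loss_x100_plus_10  acc
gpu                         
A100                137   86
H100                142   48
add column sum2 = t['acc'] + t['loss_x100_plus_10']:
      loss_x100_plus_10  acc  sum2
gpu                               
A100                137   86   223
H100                142   48   190

190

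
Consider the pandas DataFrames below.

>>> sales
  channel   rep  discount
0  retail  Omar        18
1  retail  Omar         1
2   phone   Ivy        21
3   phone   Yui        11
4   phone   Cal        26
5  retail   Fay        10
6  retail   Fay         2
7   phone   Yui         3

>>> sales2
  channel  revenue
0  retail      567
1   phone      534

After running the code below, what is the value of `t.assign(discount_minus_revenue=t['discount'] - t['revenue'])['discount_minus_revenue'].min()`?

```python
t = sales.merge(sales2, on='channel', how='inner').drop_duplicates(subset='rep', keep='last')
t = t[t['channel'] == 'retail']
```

-566

merge on 'channel' (how='inner') → 8 rows:
  channel   rep  discount  revenue
0  retail  Omar        18      567
1  retail  Omar         1      567
2   phone   Ivy        21      534
3   phone   Yui        11      534
4   phone   Cal        26      534
5  retail   Fay        10      567
6  retail   Fay         2      567
7   phone   Yui         3      534
drop duplicate rep (keep=last):
  channel   rep  discount  revenue
1  retail  Omar         1      567
2   phone   Ivy        21      534
4   phone   Cal        26      534
6  retail   Fay         2      567
7   phone   Yui         3      534
filter rows where channel == 'retail':
  channel   rep  discount  revenue
1  retail  Omar         1      567
6  retail   Fay         2      567
add column discount_minus_revenue = t['discount'] - t['revenue']:
  channel   rep  discount  revenue  discount_minus_revenue
1  retail  Omar         1      567                    -566
6  retail   Fay         2      567                    -565
min of column 'discount_minus_revenue' → -566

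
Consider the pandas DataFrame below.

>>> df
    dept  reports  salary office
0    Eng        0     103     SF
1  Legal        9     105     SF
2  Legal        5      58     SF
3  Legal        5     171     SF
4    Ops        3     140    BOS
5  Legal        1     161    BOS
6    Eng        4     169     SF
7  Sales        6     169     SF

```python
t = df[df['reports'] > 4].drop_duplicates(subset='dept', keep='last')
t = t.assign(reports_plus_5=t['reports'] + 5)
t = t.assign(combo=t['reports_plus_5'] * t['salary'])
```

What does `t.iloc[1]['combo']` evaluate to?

1859

filter rows where reports > 4:
    dept  reports  salary office
1  Legal        9     105     SF
2  Legal        5      58     SF
3  Legal        5     171     SF
7  Sales        6     169     SF
drop duplicate dept (keep=last):
    dept  reports  salary office
3  Legal        5     171     SF
7  Sales        6     169     SF
add column reports_plus_5 = t['reports'] + 5:
    dept  reports  salary office  reports_plus_5
3  Legal        5     171     SF              10
7  Sales        6     169     SF              11
add column combo = t['reports_plus_5'] * t['salary']:
    dept  reports  salary office  reports_plus_5  combo
3  Legal        5     171     SF              10   1710
7  Sales        6     169     SF              11   1859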